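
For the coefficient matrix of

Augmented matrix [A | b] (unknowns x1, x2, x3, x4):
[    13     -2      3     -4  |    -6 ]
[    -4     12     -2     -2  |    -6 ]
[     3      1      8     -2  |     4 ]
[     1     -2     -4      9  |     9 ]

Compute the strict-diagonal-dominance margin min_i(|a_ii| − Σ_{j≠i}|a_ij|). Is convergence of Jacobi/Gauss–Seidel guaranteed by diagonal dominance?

row 1: |13| − (2+3+4) = 4
row 2: |12| − (4+2+2) = 4
row 3: |8| − (3+1+2) = 2
row 4: |9| − (1+2+4) = 2
minimum over rows = 2 → strictly diagonally dominant (convergence guaranteed)

2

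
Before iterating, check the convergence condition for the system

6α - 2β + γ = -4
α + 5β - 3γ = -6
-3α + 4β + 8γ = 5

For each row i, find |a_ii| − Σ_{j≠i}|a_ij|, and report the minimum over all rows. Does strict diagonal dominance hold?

1

row 1: |6| − (2+1) = 3
row 2: |5| − (1+3) = 1
row 3: |8| − (3+4) = 1
minimum over rows = 1 → strictly diagonally dominant (convergence guaranteed)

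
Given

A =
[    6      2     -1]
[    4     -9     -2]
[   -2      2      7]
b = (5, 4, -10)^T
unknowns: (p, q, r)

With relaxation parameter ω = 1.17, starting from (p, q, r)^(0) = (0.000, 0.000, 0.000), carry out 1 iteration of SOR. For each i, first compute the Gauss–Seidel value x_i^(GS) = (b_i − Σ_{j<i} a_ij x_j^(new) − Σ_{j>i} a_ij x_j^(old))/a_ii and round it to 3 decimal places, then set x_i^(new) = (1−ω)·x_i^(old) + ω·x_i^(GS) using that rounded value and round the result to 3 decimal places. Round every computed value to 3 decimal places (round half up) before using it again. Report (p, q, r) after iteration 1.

Iteration 1:
  p: GS value = (5 - (2)·0.000 - (-1)·0.000) / (6) = 0.833;  p ← (1−ω)·0.000 + ω·0.833 = 0.975
  q: GS value = (4 - (4)·0.975 - (-2)·0.000) / (-9) = -0.011;  q ← (1−ω)·0.000 + ω·-0.011 = -0.013
  r: GS value = (-10 - (-2)·0.975 - (2)·-0.013) / (7) = -1.146;  r ← (1−ω)·0.000 + ω·-1.146 = -1.341

(0.975, -0.013, -1.341)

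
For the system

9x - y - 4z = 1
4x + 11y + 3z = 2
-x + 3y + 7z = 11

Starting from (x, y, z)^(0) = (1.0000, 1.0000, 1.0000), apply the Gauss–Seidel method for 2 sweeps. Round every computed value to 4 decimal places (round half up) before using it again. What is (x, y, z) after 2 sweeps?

Iteration 1:
  x = (1 - (-1)·1.0000 - (-4)·1.0000) / (9) = 0.6667
  y = (2 - (4)·0.6667 - (3)·1.0000) / (11) = -0.3333
  z = (11 - (-1)·0.6667 - (3)·-0.3333) / (7) = 1.8095
Iteration 2:
  x = (1 - (-1)·-0.3333 - (-4)·1.8095) / (9) = 0.8783
  y = (2 - (4)·0.8783 - (3)·1.8095) / (11) = -0.6311
  z = (11 - (-1)·0.8783 - (3)·-0.6311) / (7) = 1.9674

(0.8783, -0.6311, 1.9674)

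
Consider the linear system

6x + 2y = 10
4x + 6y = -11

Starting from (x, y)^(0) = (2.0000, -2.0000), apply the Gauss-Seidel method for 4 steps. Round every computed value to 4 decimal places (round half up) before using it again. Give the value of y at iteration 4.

Iteration 1:
  x = (10 - (2)·-2.0000) / (6) = 2.3333
  y = (-11 - (4)·2.3333) / (6) = -3.3889
Iteration 2:
  x = (10 - (2)·-3.3889) / (6) = 2.7963
  y = (-11 - (4)·2.7963) / (6) = -3.6975
Iteration 3:
  x = (10 - (2)·-3.6975) / (6) = 2.8992
  y = (-11 - (4)·2.8992) / (6) = -3.7661
Iteration 4:
  x = (10 - (2)·-3.7661) / (6) = 2.9220
  y = (-11 - (4)·2.9220) / (6) = -3.7813

-3.7813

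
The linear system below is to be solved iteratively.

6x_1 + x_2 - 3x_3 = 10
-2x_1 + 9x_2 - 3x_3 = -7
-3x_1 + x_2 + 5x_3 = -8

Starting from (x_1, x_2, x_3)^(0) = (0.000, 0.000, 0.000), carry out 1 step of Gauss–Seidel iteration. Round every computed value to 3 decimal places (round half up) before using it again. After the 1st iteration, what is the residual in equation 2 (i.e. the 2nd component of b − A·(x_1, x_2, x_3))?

-1.557

Iteration 1:
  x_1 = (10 - (1)·0.000 - (-3)·0.000) / (6) = 1.667
  x_2 = (-7 - (-2)·1.667 - (-3)·0.000) / (9) = -0.407
  x_3 = (-8 - (-3)·1.667 - (1)·-0.407) / (5) = -0.518
Residual b − A·x = (-1.149, -1.557, -0.002)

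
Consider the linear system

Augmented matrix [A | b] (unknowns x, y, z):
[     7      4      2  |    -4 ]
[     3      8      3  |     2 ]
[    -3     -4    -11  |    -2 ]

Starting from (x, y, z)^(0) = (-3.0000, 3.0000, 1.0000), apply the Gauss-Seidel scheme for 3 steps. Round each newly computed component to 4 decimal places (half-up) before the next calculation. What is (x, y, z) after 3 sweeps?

Iteration 1:
  x = (-4 - (4)·3.0000 - (2)·1.0000) / (7) = -2.5714
  y = (2 - (3)·-2.5714 - (3)·1.0000) / (8) = 0.8393
  z = (-2 - (-3)·-2.5714 - (-4)·0.8393) / (-11) = 0.5779
Iteration 2:
  x = (-4 - (4)·0.8393 - (2)·0.5779) / (7) = -1.2161
  y = (2 - (3)·-1.2161 - (3)·0.5779) / (8) = 0.4893
  z = (-2 - (-3)·-1.2161 - (-4)·0.4893) / (-11) = 0.3356
Iteration 3:
  x = (-4 - (4)·0.4893 - (2)·0.3356) / (7) = -0.9469
  y = (2 - (3)·-0.9469 - (3)·0.3356) / (8) = 0.4792
  z = (-2 - (-3)·-0.9469 - (-4)·0.4792) / (-11) = 0.2658

(-0.9469, 0.4792, 0.2658)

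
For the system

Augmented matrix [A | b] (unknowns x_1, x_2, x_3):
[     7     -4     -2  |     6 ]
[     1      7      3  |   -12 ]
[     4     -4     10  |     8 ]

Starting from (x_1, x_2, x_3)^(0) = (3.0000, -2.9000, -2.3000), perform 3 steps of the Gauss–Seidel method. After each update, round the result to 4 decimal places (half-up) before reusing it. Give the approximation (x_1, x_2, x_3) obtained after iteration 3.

(-0.6250, -1.4123, 0.4851)

Iteration 1:
  x_1 = (6 - (-4)·-2.9000 - (-2)·-2.3000) / (7) = -1.4571
  x_2 = (-12 - (1)·-1.4571 - (3)·-2.3000) / (7) = -0.5204
  x_3 = (8 - (4)·-1.4571 - (-4)·-0.5204) / (10) = 1.1747
Iteration 2:
  x_1 = (6 - (-4)·-0.5204 - (-2)·1.1747) / (7) = 0.8954
  x_2 = (-12 - (1)·0.8954 - (3)·1.1747) / (7) = -2.3456
  x_3 = (8 - (4)·0.8954 - (-4)·-2.3456) / (10) = -0.4964
Iteration 3:
  x_1 = (6 - (-4)·-2.3456 - (-2)·-0.4964) / (7) = -0.6250
  x_2 = (-12 - (1)·-0.6250 - (3)·-0.4964) / (7) = -1.4123
  x_3 = (8 - (4)·-0.6250 - (-4)·-1.4123) / (10) = 0.4851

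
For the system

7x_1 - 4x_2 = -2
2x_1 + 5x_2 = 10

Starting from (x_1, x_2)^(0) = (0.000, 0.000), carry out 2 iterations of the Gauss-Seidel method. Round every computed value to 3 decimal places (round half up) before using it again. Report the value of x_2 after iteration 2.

Iteration 1:
  x_1 = (-2 - (-4)·0.000) / (7) = -0.286
  x_2 = (10 - (2)·-0.286) / (5) = 2.114
Iteration 2:
  x_1 = (-2 - (-4)·2.114) / (7) = 0.922
  x_2 = (10 - (2)·0.922) / (5) = 1.631

1.631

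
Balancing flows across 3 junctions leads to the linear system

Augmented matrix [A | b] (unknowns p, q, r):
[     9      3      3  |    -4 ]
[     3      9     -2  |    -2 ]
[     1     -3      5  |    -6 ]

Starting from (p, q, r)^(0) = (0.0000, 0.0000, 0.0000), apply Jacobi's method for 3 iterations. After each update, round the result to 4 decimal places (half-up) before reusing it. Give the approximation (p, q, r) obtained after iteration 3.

(0.0840, -0.5086, -1.4104)

Iteration 1:
  p = (-4 - (3)·0.0000 - (3)·0.0000) / (9) = -0.4444
  q = (-2 - (3)·0.0000 - (-2)·0.0000) / (9) = -0.2222
  r = (-6 - (1)·0.0000 - (-3)·0.0000) / (5) = -1.2000
Iteration 2:
  p = (-4 - (3)·-0.2222 - (3)·-1.2000) / (9) = 0.0296
  q = (-2 - (3)·-0.4444 - (-2)·-1.2000) / (9) = -0.3408
  r = (-6 - (1)·-0.4444 - (-3)·-0.2222) / (5) = -1.2444
Iteration 3:
  p = (-4 - (3)·-0.3408 - (3)·-1.2444) / (9) = 0.0840
  q = (-2 - (3)·0.0296 - (-2)·-1.2444) / (9) = -0.5086
  r = (-6 - (1)·0.0296 - (-3)·-0.3408) / (5) = -1.4104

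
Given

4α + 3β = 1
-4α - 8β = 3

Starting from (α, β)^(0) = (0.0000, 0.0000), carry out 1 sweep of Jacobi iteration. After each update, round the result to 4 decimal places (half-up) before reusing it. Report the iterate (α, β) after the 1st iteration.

Iteration 1:
  α = (1 - (3)·0.0000) / (4) = 0.2500
  β = (3 - (-4)·0.0000) / (-8) = -0.3750

(0.2500, -0.3750)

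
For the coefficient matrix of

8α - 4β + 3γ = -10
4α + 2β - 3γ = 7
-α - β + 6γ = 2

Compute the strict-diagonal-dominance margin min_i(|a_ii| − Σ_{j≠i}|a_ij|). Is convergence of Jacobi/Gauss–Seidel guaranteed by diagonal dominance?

-5

row 1: |8| − (4+3) = 1
row 2: |2| − (4+3) = -5
row 3: |6| − (1+1) = 4
minimum over rows = -5 → not strictly diagonally dominant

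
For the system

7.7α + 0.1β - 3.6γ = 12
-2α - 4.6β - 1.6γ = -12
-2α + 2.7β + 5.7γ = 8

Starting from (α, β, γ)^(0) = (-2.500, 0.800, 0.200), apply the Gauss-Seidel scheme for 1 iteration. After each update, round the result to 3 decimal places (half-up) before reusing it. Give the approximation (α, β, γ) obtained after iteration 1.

Iteration 1:
  α = (12 - (0.1)·0.800 - (-3.6)·0.200) / (7.7) = 1.642
  β = (-12 - (-2)·1.642 - (-1.6)·0.200) / (-4.6) = 1.825
  γ = (8 - (-2)·1.642 - (2.7)·1.825) / (5.7) = 1.115

(1.642, 1.825, 1.115)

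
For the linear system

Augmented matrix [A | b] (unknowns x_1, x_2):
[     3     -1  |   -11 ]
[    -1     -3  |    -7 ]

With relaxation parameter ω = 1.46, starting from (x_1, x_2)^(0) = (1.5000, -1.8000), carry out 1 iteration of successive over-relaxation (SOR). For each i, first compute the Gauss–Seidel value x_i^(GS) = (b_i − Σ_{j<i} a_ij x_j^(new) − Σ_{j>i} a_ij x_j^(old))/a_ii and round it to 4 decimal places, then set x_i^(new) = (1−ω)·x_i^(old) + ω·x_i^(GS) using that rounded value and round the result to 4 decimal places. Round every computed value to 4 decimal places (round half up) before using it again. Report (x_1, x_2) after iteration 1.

Iteration 1:
  x_1: GS value = (-11 - (-1)·-1.8000) / (3) = -4.2667;  x_1 ← (1−ω)·1.5000 + ω·-4.2667 = -6.9194
  x_2: GS value = (-7 - (-1)·-6.9194) / (-3) = 4.6398;  x_2 ← (1−ω)·-1.8000 + ω·4.6398 = 7.6021

(-6.9194, 7.6021)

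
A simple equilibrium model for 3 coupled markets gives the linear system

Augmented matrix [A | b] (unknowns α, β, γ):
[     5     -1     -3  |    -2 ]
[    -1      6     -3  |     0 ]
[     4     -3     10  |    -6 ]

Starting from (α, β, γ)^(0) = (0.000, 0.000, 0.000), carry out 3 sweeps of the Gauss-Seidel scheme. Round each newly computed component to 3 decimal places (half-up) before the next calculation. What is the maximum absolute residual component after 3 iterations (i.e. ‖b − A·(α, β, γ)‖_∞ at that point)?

Iteration 1:
  α = (-2 - (-1)·0.000 - (-3)·0.000) / (5) = -0.400
  β = (0 - (-1)·-0.400 - (-3)·0.000) / (6) = -0.067
  γ = (-6 - (4)·-0.400 - (-3)·-0.067) / (10) = -0.460
Iteration 2:
  α = (-2 - (-1)·-0.067 - (-3)·-0.460) / (5) = -0.689
  β = (0 - (-1)·-0.689 - (-3)·-0.460) / (6) = -0.345
  γ = (-6 - (4)·-0.689 - (-3)·-0.345) / (10) = -0.428
Iteration 3:
  α = (-2 - (-1)·-0.345 - (-3)·-0.428) / (5) = -0.726
  β = (0 - (-1)·-0.726 - (-3)·-0.428) / (6) = -0.335
  γ = (-6 - (4)·-0.726 - (-3)·-0.335) / (10) = -0.410
Residual b − A·x = (0.065, 0.054, -0.001); ∞-norm = 0.065

0.065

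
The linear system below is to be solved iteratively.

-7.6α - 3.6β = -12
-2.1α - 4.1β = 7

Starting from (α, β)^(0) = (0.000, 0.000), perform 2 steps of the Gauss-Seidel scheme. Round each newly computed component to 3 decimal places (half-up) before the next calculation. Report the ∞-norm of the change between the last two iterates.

Iteration 1:
  α = (-12 - (-3.6)·0.000) / (-7.6) = 1.579
  β = (7 - (-2.1)·1.579) / (-4.1) = -2.516
Iteration 2:
  α = (-12 - (-3.6)·-2.516) / (-7.6) = 2.771
  β = (7 - (-2.1)·2.771) / (-4.1) = -3.127
Change: (1.192, -0.611) → max |·| = 1.192

1.192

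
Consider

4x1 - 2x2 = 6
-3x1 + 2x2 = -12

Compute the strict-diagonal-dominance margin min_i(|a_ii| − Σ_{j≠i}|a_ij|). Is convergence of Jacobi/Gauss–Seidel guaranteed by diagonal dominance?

row 1: |4| − (2) = 2
row 2: |2| − (3) = -1
minimum over rows = -1 → not strictly diagonally dominant

-1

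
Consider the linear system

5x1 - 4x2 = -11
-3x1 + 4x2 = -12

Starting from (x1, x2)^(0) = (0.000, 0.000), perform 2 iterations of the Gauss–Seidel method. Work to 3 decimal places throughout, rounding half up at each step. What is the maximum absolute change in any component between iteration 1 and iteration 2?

3.720

Iteration 1:
  x1 = (-11 - (-4)·0.000) / (5) = -2.200
  x2 = (-12 - (-3)·-2.200) / (4) = -4.650
Iteration 2:
  x1 = (-11 - (-4)·-4.650) / (5) = -5.920
  x2 = (-12 - (-3)·-5.920) / (4) = -7.440
Change: (-3.720, -2.790) → max |·| = 3.720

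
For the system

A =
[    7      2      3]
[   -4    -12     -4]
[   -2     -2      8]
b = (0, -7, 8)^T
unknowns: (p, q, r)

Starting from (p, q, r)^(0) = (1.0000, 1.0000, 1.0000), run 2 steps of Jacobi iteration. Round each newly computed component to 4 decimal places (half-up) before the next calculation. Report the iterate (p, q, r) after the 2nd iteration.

(-0.6191, 0.3214, 0.8006)

Iteration 1:
  p = (0 - (2)·1.0000 - (3)·1.0000) / (7) = -0.7143
  q = (-7 - (-4)·1.0000 - (-4)·1.0000) / (-12) = -0.0833
  r = (8 - (-2)·1.0000 - (-2)·1.0000) / (8) = 1.5000
Iteration 2:
  p = (0 - (2)·-0.0833 - (3)·1.5000) / (7) = -0.6191
  q = (-7 - (-4)·-0.7143 - (-4)·1.5000) / (-12) = 0.3214
  r = (8 - (-2)·-0.7143 - (-2)·-0.0833) / (8) = 0.8006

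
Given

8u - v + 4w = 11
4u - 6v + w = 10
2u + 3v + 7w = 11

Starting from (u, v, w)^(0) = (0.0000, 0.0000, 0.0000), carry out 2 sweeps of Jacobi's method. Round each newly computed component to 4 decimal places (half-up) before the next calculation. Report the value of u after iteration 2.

Iteration 1:
  u = (11 - (-1)·0.0000 - (4)·0.0000) / (8) = 1.3750
  v = (10 - (4)·0.0000 - (1)·0.0000) / (-6) = -1.6667
  w = (11 - (2)·0.0000 - (3)·0.0000) / (7) = 1.5714
Iteration 2:
  u = (11 - (-1)·-1.6667 - (4)·1.5714) / (8) = 0.3810
  v = (10 - (4)·1.3750 - (1)·1.5714) / (-6) = -0.4881
  w = (11 - (2)·1.3750 - (3)·-1.6667) / (7) = 1.8929

0.3810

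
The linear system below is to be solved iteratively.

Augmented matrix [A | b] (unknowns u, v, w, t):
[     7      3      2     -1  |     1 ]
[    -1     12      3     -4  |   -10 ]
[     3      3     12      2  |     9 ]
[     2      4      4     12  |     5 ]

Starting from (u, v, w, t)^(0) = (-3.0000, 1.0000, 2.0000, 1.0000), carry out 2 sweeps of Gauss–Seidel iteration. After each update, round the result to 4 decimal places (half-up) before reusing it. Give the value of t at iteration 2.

0.3842

Iteration 1:
  u = (1 - (3)·1.0000 - (2)·2.0000 - (-1)·1.0000) / (7) = -0.7143
  v = (-10 - (-1)·-0.7143 - (3)·2.0000 - (-4)·1.0000) / (12) = -1.0595
  w = (9 - (3)·-0.7143 - (3)·-1.0595 - (2)·1.0000) / (12) = 1.0268
  t = (5 - (2)·-0.7143 - (4)·-1.0595 - (4)·1.0268) / (12) = 0.5466
Iteration 2:
  u = (1 - (3)·-1.0595 - (2)·1.0268 - (-1)·0.5466) / (7) = 0.3816
  v = (-10 - (-1)·0.3816 - (3)·1.0268 - (-4)·0.5466) / (12) = -0.8760
  w = (9 - (3)·0.3816 - (3)·-0.8760 - (2)·0.5466) / (12) = 0.7825
  t = (5 - (2)·0.3816 - (4)·-0.8760 - (4)·0.7825) / (12) = 0.3842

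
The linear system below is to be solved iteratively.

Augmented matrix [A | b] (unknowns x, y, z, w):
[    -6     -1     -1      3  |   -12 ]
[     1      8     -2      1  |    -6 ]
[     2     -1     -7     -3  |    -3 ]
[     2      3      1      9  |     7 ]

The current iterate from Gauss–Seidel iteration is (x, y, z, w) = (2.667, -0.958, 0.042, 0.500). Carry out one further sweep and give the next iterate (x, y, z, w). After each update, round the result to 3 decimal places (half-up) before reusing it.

One sweep:
  x = (-12 - (-1)·-0.958 - (-1)·0.042 - (3)·0.500) / (-6) = 2.403
  y = (-6 - (1)·2.403 - (-2)·0.042 - (1)·0.500) / (8) = -1.102
  z = (-3 - (2)·2.403 - (-1)·-1.102 - (-3)·0.500) / (-7) = 1.058
  w = (7 - (2)·2.403 - (3)·-1.102 - (1)·1.058) / (9) = 0.494

(2.403, -1.102, 1.058, 0.494)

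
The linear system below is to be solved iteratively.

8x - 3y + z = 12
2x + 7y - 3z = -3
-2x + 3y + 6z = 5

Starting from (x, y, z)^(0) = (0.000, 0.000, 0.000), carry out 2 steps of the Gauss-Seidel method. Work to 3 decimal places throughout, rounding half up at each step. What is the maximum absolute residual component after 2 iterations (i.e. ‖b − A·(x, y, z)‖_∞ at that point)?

3.369

Iteration 1:
  x = (12 - (-3)·0.000 - (1)·0.000) / (8) = 1.500
  y = (-3 - (2)·1.500 - (-3)·0.000) / (7) = -0.857
  z = (5 - (-2)·1.500 - (3)·-0.857) / (6) = 1.762
Iteration 2:
  x = (12 - (-3)·-0.857 - (1)·1.762) / (8) = 0.958
  y = (-3 - (2)·0.958 - (-3)·1.762) / (7) = 0.053
  z = (5 - (-2)·0.958 - (3)·0.053) / (6) = 1.126
Residual b − A·x = (3.369, -1.909, 0.001); ∞-norm = 3.369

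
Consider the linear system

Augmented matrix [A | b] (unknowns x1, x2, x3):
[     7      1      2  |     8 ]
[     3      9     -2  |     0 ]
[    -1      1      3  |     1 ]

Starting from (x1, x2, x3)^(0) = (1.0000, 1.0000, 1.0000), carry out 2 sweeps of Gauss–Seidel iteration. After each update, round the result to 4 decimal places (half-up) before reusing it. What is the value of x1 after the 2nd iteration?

Iteration 1:
  x1 = (8 - (1)·1.0000 - (2)·1.0000) / (7) = 0.7143
  x2 = (0 - (3)·0.7143 - (-2)·1.0000) / (9) = -0.0159
  x3 = (1 - (-1)·0.7143 - (1)·-0.0159) / (3) = 0.5767
Iteration 2:
  x1 = (8 - (1)·-0.0159 - (2)·0.5767) / (7) = 0.9804
  x2 = (0 - (3)·0.9804 - (-2)·0.5767) / (9) = -0.1986
  x3 = (1 - (-1)·0.9804 - (1)·-0.1986) / (3) = 0.7263

0.9804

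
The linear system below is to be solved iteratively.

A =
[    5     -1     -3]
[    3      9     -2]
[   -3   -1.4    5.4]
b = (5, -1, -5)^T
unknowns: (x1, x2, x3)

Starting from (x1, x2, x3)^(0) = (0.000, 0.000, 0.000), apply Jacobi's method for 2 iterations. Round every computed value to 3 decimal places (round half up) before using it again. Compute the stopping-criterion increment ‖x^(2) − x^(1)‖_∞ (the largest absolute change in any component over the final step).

Iteration 1:
  x1 = (5 - (-1)·0.000 - (-3)·0.000) / (5) = 1.000
  x2 = (-1 - (3)·0.000 - (-2)·0.000) / (9) = -0.111
  x3 = (-5 - (-3)·0.000 - (-1.4)·0.000) / (5.4) = -0.926
Iteration 2:
  x1 = (5 - (-1)·-0.111 - (-3)·-0.926) / (5) = 0.422
  x2 = (-1 - (3)·1.000 - (-2)·-0.926) / (9) = -0.650
  x3 = (-5 - (-3)·1.000 - (-1.4)·-0.111) / (5.4) = -0.399
Change: (-0.578, -0.539, 0.527) → max |·| = 0.578

0.578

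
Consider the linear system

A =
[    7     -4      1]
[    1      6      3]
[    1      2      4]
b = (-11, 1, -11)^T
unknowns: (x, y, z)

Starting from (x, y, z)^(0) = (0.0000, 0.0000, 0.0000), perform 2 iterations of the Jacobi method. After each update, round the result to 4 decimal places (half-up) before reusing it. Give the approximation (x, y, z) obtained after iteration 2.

Iteration 1:
  x = (-11 - (-4)·0.0000 - (1)·0.0000) / (7) = -1.5714
  y = (1 - (1)·0.0000 - (3)·0.0000) / (6) = 0.1667
  z = (-11 - (1)·0.0000 - (2)·0.0000) / (4) = -2.7500
Iteration 2:
  x = (-11 - (-4)·0.1667 - (1)·-2.7500) / (7) = -1.0833
  y = (1 - (1)·-1.5714 - (3)·-2.7500) / (6) = 1.8036
  z = (-11 - (1)·-1.5714 - (2)·0.1667) / (4) = -2.4405

(-1.0833, 1.8036, -2.4405)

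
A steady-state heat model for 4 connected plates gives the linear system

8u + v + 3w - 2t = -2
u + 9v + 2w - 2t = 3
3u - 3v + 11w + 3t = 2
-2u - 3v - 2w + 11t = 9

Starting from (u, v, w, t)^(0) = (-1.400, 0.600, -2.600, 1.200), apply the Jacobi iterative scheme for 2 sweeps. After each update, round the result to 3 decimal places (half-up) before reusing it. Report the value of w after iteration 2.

Iteration 1:
  u = (-2 - (1)·0.600 - (3)·-2.600 - (-2)·1.200) / (8) = 0.950
  v = (3 - (1)·-1.400 - (2)·-2.600 - (-2)·1.200) / (9) = 1.333
  w = (2 - (3)·-1.400 - (-3)·0.600 - (3)·1.200) / (11) = 0.400
  t = (9 - (-2)·-1.400 - (-3)·0.600 - (-2)·-2.600) / (11) = 0.255
Iteration 2:
  u = (-2 - (1)·1.333 - (3)·0.400 - (-2)·0.255) / (8) = -0.503
  v = (3 - (1)·0.950 - (2)·0.400 - (-2)·0.255) / (9) = 0.196
  w = (2 - (3)·0.950 - (-3)·1.333 - (3)·0.255) / (11) = 0.217
  t = (9 - (-2)·0.950 - (-3)·1.333 - (-2)·0.400) / (11) = 1.427

0.217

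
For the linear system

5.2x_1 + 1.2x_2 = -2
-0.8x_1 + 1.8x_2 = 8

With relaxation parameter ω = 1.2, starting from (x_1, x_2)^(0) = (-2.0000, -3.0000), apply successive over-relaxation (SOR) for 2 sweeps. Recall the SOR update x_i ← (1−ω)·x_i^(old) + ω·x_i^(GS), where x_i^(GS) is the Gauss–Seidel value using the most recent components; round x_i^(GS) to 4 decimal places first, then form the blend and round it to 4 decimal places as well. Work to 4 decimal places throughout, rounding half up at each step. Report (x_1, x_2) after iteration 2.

Iteration 1:
  x_1: GS value = (-2 - (1.2)·-3.0000) / (5.2) = 0.3077;  x_1 ← (1−ω)·-2.0000 + ω·0.3077 = 0.7692
  x_2: GS value = (8 - (-0.8)·0.7692) / (1.8) = 4.7863;  x_2 ← (1−ω)·-3.0000 + ω·4.7863 = 6.3436
Iteration 2:
  x_1: GS value = (-2 - (1.2)·6.3436) / (5.2) = -1.8485;  x_1 ← (1−ω)·0.7692 + ω·-1.8485 = -2.3720
  x_2: GS value = (8 - (-0.8)·-2.3720) / (1.8) = 3.3902;  x_2 ← (1−ω)·6.3436 + ω·3.3902 = 2.7995

(-2.3720, 2.7995)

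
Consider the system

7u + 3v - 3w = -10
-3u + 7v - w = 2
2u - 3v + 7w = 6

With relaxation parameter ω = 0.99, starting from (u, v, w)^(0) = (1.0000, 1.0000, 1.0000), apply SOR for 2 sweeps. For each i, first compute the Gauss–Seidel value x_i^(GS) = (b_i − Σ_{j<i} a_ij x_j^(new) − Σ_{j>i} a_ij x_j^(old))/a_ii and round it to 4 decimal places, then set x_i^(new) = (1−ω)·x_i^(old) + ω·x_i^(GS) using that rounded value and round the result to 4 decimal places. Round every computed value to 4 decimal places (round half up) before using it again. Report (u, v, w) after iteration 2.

Iteration 1:
  u: GS value = (-10 - (3)·1.0000 - (-3)·1.0000) / (7) = -1.4286;  u ← (1−ω)·1.0000 + ω·-1.4286 = -1.4043
  v: GS value = (2 - (-3)·-1.4043 - (-1)·1.0000) / (7) = -0.1733;  v ← (1−ω)·1.0000 + ω·-0.1733 = -0.1616
  w: GS value = (6 - (2)·-1.4043 - (-3)·-0.1616) / (7) = 1.1891;  w ← (1−ω)·1.0000 + ω·1.1891 = 1.1872
Iteration 2:
  u: GS value = (-10 - (3)·-0.1616 - (-3)·1.1872) / (7) = -0.8505;  u ← (1−ω)·-1.4043 + ω·-0.8505 = -0.8560
  v: GS value = (2 - (-3)·-0.8560 - (-1)·1.1872) / (7) = 0.0885;  v ← (1−ω)·-0.1616 + ω·0.0885 = 0.0860
  w: GS value = (6 - (2)·-0.8560 - (-3)·0.0860) / (7) = 1.1386;  w ← (1−ω)·1.1872 + ω·1.1386 = 1.1391

(-0.8560, 0.0860, 1.1391)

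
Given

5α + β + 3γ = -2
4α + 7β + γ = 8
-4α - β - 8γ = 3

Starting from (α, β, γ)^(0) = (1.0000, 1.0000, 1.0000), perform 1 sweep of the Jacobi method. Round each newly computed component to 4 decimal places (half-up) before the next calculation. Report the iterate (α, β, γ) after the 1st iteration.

Iteration 1:
  α = (-2 - (1)·1.0000 - (3)·1.0000) / (5) = -1.2000
  β = (8 - (4)·1.0000 - (1)·1.0000) / (7) = 0.4286
  γ = (3 - (-4)·1.0000 - (-1)·1.0000) / (-8) = -1.0000

(-1.2000, 0.4286, -1.0000)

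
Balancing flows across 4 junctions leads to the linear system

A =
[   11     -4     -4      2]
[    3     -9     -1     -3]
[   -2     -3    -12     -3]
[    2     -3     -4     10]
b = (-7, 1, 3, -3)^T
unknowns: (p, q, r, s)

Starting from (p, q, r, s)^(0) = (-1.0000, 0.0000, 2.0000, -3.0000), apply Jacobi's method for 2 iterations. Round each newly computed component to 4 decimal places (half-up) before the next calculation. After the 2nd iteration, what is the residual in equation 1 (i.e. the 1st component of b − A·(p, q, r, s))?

-5.7620

Iteration 1:
  p = (-7 - (-4)·0.0000 - (-4)·2.0000 - (2)·-3.0000) / (11) = 0.6364
  q = (1 - (3)·-1.0000 - (-1)·2.0000 - (-3)·-3.0000) / (-9) = 0.3333
  r = (3 - (-2)·-1.0000 - (-3)·0.0000 - (-3)·-3.0000) / (-12) = 0.6667
  s = (-3 - (2)·-1.0000 - (-3)·0.0000 - (-4)·2.0000) / (10) = 0.7000
Iteration 2:
  p = (-7 - (-4)·0.3333 - (-4)·0.6667 - (2)·0.7000) / (11) = -0.4000
  q = (1 - (3)·0.6364 - (-1)·0.6667 - (-3)·0.7000) / (-9) = -0.2064
  r = (3 - (-2)·0.6364 - (-3)·0.3333 - (-3)·0.7000) / (-12) = -0.6144
  s = (-3 - (2)·0.6364 - (-3)·0.3333 - (-4)·0.6667) / (10) = -0.0606
Residual b − A·x = (-5.7620, -0.4538, -5.9738, -4.6708)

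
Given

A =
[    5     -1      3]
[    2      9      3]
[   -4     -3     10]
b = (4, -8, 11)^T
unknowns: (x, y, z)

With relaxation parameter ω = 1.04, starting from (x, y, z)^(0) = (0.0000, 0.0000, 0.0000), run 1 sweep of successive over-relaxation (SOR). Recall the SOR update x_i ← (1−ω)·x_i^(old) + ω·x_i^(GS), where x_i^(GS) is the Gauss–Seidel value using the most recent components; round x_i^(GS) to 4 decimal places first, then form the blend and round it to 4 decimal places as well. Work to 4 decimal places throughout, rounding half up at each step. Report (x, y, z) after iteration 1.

Iteration 1:
  x: GS value = (4 - (-1)·0.0000 - (3)·0.0000) / (5) = 0.8000;  x ← (1−ω)·0.0000 + ω·0.8000 = 0.8320
  y: GS value = (-8 - (2)·0.8320 - (3)·0.0000) / (9) = -1.0738;  y ← (1−ω)·0.0000 + ω·-1.0738 = -1.1168
  z: GS value = (11 - (-4)·0.8320 - (-3)·-1.1168) / (10) = 1.0978;  z ← (1−ω)·0.0000 + ω·1.0978 = 1.1417

(0.8320, -1.1168, 1.1417)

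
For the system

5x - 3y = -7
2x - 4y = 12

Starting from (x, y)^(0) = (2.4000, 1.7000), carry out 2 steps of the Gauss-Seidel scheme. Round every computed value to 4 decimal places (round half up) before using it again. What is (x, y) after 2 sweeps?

Iteration 1:
  x = (-7 - (-3)·1.7000) / (5) = -0.3800
  y = (12 - (2)·-0.3800) / (-4) = -3.1900
Iteration 2:
  x = (-7 - (-3)·-3.1900) / (5) = -3.3140
  y = (12 - (2)·-3.3140) / (-4) = -4.6570

(-3.3140, -4.6570)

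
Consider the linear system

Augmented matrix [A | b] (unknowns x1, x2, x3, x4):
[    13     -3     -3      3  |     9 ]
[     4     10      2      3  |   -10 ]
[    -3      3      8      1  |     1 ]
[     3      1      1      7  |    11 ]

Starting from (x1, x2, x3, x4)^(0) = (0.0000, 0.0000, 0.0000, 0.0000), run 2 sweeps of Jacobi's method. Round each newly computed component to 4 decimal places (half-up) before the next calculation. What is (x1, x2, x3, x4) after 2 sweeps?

(0.1278, -1.7733, 0.5632, 1.3997)

Iteration 1:
  x1 = (9 - (-3)·0.0000 - (-3)·0.0000 - (3)·0.0000) / (13) = 0.6923
  x2 = (-10 - (4)·0.0000 - (2)·0.0000 - (3)·0.0000) / (10) = -1.0000
  x3 = (1 - (-3)·0.0000 - (3)·0.0000 - (1)·0.0000) / (8) = 0.1250
  x4 = (11 - (3)·0.0000 - (1)·0.0000 - (1)·0.0000) / (7) = 1.5714
Iteration 2:
  x1 = (9 - (-3)·-1.0000 - (-3)·0.1250 - (3)·1.5714) / (13) = 0.1278
  x2 = (-10 - (4)·0.6923 - (2)·0.1250 - (3)·1.5714) / (10) = -1.7733
  x3 = (1 - (-3)·0.6923 - (3)·-1.0000 - (1)·1.5714) / (8) = 0.5632
  x4 = (11 - (3)·0.6923 - (1)·-1.0000 - (1)·0.1250) / (7) = 1.3997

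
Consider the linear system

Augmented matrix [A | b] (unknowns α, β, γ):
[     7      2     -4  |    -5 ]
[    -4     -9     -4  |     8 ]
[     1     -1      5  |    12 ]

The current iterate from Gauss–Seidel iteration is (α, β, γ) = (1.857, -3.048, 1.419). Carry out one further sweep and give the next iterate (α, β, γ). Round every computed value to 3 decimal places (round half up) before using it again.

One sweep:
  α = (-5 - (2)·-3.048 - (-4)·1.419) / (7) = 0.967
  β = (8 - (-4)·0.967 - (-4)·1.419) / (-9) = -1.949
  γ = (12 - (1)·0.967 - (-1)·-1.949) / (5) = 1.817

(0.967, -1.949, 1.817)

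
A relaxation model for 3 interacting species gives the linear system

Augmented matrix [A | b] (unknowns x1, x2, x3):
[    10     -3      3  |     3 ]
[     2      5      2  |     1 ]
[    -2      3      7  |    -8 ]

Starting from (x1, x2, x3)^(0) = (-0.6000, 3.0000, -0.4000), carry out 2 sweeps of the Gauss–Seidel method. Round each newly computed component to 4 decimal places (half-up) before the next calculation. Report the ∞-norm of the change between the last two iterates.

0.8623

Iteration 1:
  x1 = (3 - (-3)·3.0000 - (3)·-0.4000) / (10) = 1.3200
  x2 = (1 - (2)·1.3200 - (2)·-0.4000) / (5) = -0.1680
  x3 = (-8 - (-2)·1.3200 - (3)·-0.1680) / (7) = -0.6937
Iteration 2:
  x1 = (3 - (-3)·-0.1680 - (3)·-0.6937) / (10) = 0.4577
  x2 = (1 - (2)·0.4577 - (2)·-0.6937) / (5) = 0.2944
  x3 = (-8 - (-2)·0.4577 - (3)·0.2944) / (7) = -1.1383
Change: (-0.8623, 0.4624, -0.4446) → max |·| = 0.8623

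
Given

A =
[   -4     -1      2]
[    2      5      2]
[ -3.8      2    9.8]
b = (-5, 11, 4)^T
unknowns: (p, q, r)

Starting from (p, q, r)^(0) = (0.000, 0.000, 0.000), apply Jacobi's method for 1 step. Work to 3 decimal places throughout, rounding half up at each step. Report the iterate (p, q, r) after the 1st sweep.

(1.250, 2.200, 0.408)

Iteration 1:
  p = (-5 - (-1)·0.000 - (2)·0.000) / (-4) = 1.250
  q = (11 - (2)·0.000 - (2)·0.000) / (5) = 2.200
  r = (4 - (-3.8)·0.000 - (2)·0.000) / (9.8) = 0.408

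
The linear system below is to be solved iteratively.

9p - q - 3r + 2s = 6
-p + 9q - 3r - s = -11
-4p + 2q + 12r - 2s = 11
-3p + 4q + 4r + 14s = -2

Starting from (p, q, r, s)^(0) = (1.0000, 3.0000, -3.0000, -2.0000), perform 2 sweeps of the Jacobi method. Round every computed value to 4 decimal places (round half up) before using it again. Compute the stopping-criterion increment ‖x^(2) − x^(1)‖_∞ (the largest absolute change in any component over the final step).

1.3073

Iteration 1:
  p = (6 - (-1)·3.0000 - (-3)·-3.0000 - (2)·-2.0000) / (9) = 0.4444
  q = (-11 - (-1)·1.0000 - (-3)·-3.0000 - (-1)·-2.0000) / (9) = -2.3333
  r = (11 - (-4)·1.0000 - (2)·3.0000 - (-2)·-2.0000) / (12) = 0.4167
  s = (-2 - (-3)·1.0000 - (4)·3.0000 - (4)·-3.0000) / (14) = 0.0714
Iteration 2:
  p = (6 - (-1)·-2.3333 - (-3)·0.4167 - (2)·0.0714) / (9) = 0.5304
  q = (-11 - (-1)·0.4444 - (-3)·0.4167 - (-1)·0.0714) / (9) = -1.0260
  r = (11 - (-4)·0.4444 - (2)·-2.3333 - (-2)·0.0714) / (12) = 1.4656
  s = (-2 - (-3)·0.4444 - (4)·-2.3333 - (4)·0.4167) / (14) = 0.5000
Change: (0.0860, 1.3073, 1.0489, 0.4286) → max |·| = 1.3073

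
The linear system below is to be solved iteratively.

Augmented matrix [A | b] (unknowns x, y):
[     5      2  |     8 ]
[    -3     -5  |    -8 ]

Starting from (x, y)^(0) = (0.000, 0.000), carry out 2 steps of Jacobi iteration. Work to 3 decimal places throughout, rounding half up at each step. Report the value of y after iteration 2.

0.640

Iteration 1:
  x = (8 - (2)·0.000) / (5) = 1.600
  y = (-8 - (-3)·0.000) / (-5) = 1.600
Iteration 2:
  x = (8 - (2)·1.600) / (5) = 0.960
  y = (-8 - (-3)·1.600) / (-5) = 0.640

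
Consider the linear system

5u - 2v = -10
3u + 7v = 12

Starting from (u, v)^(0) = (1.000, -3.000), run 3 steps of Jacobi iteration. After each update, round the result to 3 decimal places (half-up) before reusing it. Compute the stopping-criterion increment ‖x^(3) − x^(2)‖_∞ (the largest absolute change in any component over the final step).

Iteration 1:
  u = (-10 - (-2)·-3.000) / (5) = -3.200
  v = (12 - (3)·1.000) / (7) = 1.286
Iteration 2:
  u = (-10 - (-2)·1.286) / (5) = -1.486
  v = (12 - (3)·-3.200) / (7) = 3.086
Iteration 3:
  u = (-10 - (-2)·3.086) / (5) = -0.766
  v = (12 - (3)·-1.486) / (7) = 2.351
Change: (0.720, -0.735) → max |·| = 0.735

0.735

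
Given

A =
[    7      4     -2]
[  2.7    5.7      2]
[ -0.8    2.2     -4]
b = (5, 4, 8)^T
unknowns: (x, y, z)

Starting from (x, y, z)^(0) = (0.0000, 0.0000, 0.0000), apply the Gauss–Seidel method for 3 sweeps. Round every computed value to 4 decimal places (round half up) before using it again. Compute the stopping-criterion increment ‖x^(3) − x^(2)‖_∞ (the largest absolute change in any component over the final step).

0.3886

Iteration 1:
  x = (5 - (4)·0.0000 - (-2)·0.0000) / (7) = 0.7143
  y = (4 - (2.7)·0.7143 - (2)·0.0000) / (5.7) = 0.3634
  z = (8 - (-0.8)·0.7143 - (2.2)·0.3634) / (-4) = -1.9430
Iteration 2:
  x = (5 - (4)·0.3634 - (-2)·-1.9430) / (7) = -0.0485
  y = (4 - (2.7)·-0.0485 - (2)·-1.9430) / (5.7) = 1.4065
  z = (8 - (-0.8)·-0.0485 - (2.2)·1.4065) / (-4) = -1.2167
Iteration 3:
  x = (5 - (4)·1.4065 - (-2)·-1.2167) / (7) = -0.4371
  y = (4 - (2.7)·-0.4371 - (2)·-1.2167) / (5.7) = 1.3357
  z = (8 - (-0.8)·-0.4371 - (2.2)·1.3357) / (-4) = -1.1779
Change: (-0.3886, -0.0708, 0.0388) → max |·| = 0.3886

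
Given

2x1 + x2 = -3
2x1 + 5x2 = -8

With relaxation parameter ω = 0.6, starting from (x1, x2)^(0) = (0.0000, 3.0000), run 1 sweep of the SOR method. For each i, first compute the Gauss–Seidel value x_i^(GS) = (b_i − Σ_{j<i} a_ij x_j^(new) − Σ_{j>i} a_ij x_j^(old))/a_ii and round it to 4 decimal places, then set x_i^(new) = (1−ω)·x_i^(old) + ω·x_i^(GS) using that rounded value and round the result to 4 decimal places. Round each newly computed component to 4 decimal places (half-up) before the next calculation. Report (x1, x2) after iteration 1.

Iteration 1:
  x1: GS value = (-3 - (1)·3.0000) / (2) = -3.0000;  x1 ← (1−ω)·0.0000 + ω·-3.0000 = -1.8000
  x2: GS value = (-8 - (2)·-1.8000) / (5) = -0.8800;  x2 ← (1−ω)·3.0000 + ω·-0.8800 = 0.6720

(-1.8000, 0.6720)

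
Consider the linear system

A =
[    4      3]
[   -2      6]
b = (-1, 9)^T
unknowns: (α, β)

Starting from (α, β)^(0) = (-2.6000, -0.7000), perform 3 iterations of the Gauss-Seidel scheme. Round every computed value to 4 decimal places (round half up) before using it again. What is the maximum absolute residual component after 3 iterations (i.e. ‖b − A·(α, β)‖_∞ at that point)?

0.4300

Iteration 1:
  α = (-1 - (3)·-0.7000) / (4) = 0.2750
  β = (9 - (-2)·0.2750) / (6) = 1.5917
Iteration 2:
  α = (-1 - (3)·1.5917) / (4) = -1.4438
  β = (9 - (-2)·-1.4438) / (6) = 1.0187
Iteration 3:
  α = (-1 - (3)·1.0187) / (4) = -1.0140
  β = (9 - (-2)·-1.0140) / (6) = 1.1620
Residual b − A·x = (-0.4300, 0.0000); ∞-norm = 0.4300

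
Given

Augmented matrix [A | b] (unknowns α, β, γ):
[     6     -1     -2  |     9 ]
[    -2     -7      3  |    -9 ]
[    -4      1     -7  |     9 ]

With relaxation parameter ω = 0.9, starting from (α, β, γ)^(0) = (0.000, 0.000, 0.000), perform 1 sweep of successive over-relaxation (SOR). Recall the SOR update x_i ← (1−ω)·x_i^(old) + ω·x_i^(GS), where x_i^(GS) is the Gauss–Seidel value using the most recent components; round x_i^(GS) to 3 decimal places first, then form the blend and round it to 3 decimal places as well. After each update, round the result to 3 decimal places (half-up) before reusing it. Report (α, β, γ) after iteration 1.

(1.350, 0.810, -1.747)

Iteration 1:
  α: GS value = (9 - (-1)·0.000 - (-2)·0.000) / (6) = 1.500;  α ← (1−ω)·0.000 + ω·1.500 = 1.350
  β: GS value = (-9 - (-2)·1.350 - (3)·0.000) / (-7) = 0.900;  β ← (1−ω)·0.000 + ω·0.900 = 0.810
  γ: GS value = (9 - (-4)·1.350 - (1)·0.810) / (-7) = -1.941;  γ ← (1−ω)·0.000 + ω·-1.941 = -1.747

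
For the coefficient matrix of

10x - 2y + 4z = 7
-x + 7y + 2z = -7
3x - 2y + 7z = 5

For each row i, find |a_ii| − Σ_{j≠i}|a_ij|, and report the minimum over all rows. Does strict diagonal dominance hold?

2

row 1: |10| − (2+4) = 4
row 2: |7| − (1+2) = 4
row 3: |7| − (3+2) = 2
minimum over rows = 2 → strictly diagonally dominant (convergence guaranteed)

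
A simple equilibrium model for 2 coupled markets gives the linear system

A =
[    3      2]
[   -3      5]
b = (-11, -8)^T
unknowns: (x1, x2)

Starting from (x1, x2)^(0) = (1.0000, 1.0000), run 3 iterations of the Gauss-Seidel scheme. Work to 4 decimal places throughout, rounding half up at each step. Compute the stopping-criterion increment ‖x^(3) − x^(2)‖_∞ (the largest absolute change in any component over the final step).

1.3866

Iteration 1:
  x1 = (-11 - (2)·1.0000) / (3) = -4.3333
  x2 = (-8 - (-3)·-4.3333) / (5) = -4.2000
Iteration 2:
  x1 = (-11 - (2)·-4.2000) / (3) = -0.8667
  x2 = (-8 - (-3)·-0.8667) / (5) = -2.1200
Iteration 3:
  x1 = (-11 - (2)·-2.1200) / (3) = -2.2533
  x2 = (-8 - (-3)·-2.2533) / (5) = -2.9520
Change: (-1.3866, -0.8320) → max |·| = 1.3866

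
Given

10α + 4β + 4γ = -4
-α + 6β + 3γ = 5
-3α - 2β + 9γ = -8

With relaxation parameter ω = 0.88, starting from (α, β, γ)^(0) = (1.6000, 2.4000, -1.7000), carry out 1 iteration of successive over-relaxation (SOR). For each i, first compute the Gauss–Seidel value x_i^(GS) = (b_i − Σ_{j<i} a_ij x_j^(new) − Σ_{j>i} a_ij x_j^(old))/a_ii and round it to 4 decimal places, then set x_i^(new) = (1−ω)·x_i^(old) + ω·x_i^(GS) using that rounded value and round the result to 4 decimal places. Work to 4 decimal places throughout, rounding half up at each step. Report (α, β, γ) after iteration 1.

Iteration 1:
  α: GS value = (-4 - (4)·2.4000 - (4)·-1.7000) / (10) = -0.6800;  α ← (1−ω)·1.6000 + ω·-0.6800 = -0.4064
  β: GS value = (5 - (-1)·-0.4064 - (3)·-1.7000) / (6) = 1.6156;  β ← (1−ω)·2.4000 + ω·1.6156 = 1.7097
  γ: GS value = (-8 - (-3)·-0.4064 - (-2)·1.7097) / (9) = -0.6444;  γ ← (1−ω)·-1.7000 + ω·-0.6444 = -0.7711

(-0.4064, 1.7097, -0.7711)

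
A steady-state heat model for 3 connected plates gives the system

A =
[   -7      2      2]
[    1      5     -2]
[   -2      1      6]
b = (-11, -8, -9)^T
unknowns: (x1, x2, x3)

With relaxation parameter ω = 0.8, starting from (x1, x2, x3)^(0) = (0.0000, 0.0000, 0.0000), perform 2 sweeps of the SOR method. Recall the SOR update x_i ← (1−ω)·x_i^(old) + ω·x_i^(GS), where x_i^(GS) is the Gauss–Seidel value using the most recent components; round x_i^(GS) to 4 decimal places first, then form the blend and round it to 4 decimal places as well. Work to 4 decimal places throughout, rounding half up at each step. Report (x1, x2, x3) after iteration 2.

(1.0175, -1.9525, -0.8018)

Iteration 1:
  x1: GS value = (-11 - (2)·0.0000 - (2)·0.0000) / (-7) = 1.5714;  x1 ← (1−ω)·0.0000 + ω·1.5714 = 1.2571
  x2: GS value = (-8 - (1)·1.2571 - (-2)·0.0000) / (5) = -1.8514;  x2 ← (1−ω)·0.0000 + ω·-1.8514 = -1.4811
  x3: GS value = (-9 - (-2)·1.2571 - (1)·-1.4811) / (6) = -0.8341;  x3 ← (1−ω)·0.0000 + ω·-0.8341 = -0.6673
Iteration 2:
  x1: GS value = (-11 - (2)·-1.4811 - (2)·-0.6673) / (-7) = 0.9576;  x1 ← (1−ω)·1.2571 + ω·0.9576 = 1.0175
  x2: GS value = (-8 - (1)·1.0175 - (-2)·-0.6673) / (5) = -2.0704;  x2 ← (1−ω)·-1.4811 + ω·-2.0704 = -1.9525
  x3: GS value = (-9 - (-2)·1.0175 - (1)·-1.9525) / (6) = -0.8354;  x3 ← (1−ω)·-0.6673 + ω·-0.8354 = -0.8018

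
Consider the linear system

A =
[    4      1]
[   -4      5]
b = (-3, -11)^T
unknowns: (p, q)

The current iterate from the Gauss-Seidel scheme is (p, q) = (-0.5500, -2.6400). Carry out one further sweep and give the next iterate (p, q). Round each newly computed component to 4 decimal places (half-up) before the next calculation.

One sweep:
  p = (-3 - (1)·-2.6400) / (4) = -0.0900
  q = (-11 - (-4)·-0.0900) / (5) = -2.2720

(-0.0900, -2.2720)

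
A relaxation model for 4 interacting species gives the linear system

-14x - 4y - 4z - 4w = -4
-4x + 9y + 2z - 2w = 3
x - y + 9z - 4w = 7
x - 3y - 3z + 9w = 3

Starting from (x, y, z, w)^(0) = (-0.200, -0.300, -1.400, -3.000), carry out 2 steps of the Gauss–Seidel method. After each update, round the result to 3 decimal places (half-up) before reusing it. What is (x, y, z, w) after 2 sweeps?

Iteration 1:
  x = (-4 - (-4)·-0.300 - (-4)·-1.400 - (-4)·-3.000) / (-14) = 1.629
  y = (3 - (-4)·1.629 - (2)·-1.400 - (-2)·-3.000) / (9) = 0.702
  z = (7 - (1)·1.629 - (-1)·0.702 - (-4)·-3.000) / (9) = -0.659
  w = (3 - (1)·1.629 - (-3)·0.702 - (-3)·-0.659) / (9) = 0.167
Iteration 2:
  x = (-4 - (-4)·0.702 - (-4)·-0.659 - (-4)·0.167) / (-14) = 0.226
  y = (3 - (-4)·0.226 - (2)·-0.659 - (-2)·0.167) / (9) = 0.617
  z = (7 - (1)·0.226 - (-1)·0.617 - (-4)·0.167) / (9) = 0.895
  w = (3 - (1)·0.226 - (-3)·0.617 - (-3)·0.895) / (9) = 0.812

(0.226, 0.617, 0.895, 0.812)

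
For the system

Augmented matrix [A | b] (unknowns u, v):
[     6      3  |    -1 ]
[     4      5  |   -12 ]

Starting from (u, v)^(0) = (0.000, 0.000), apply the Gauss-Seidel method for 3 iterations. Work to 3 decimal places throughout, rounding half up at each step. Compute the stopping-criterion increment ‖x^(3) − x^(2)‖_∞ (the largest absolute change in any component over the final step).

0.454

Iteration 1:
  u = (-1 - (3)·0.000) / (6) = -0.167
  v = (-12 - (4)·-0.167) / (5) = -2.266
Iteration 2:
  u = (-1 - (3)·-2.266) / (6) = 0.966
  v = (-12 - (4)·0.966) / (5) = -3.173
Iteration 3:
  u = (-1 - (3)·-3.173) / (6) = 1.420
  v = (-12 - (4)·1.420) / (5) = -3.536
Change: (0.454, -0.363) → max |·| = 0.454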